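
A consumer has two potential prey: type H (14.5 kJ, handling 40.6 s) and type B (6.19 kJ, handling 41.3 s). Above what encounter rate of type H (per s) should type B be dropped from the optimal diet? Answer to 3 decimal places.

0.018 per s

Drop type B once their profitability E₂/h₂ falls below the rate achievable on type H alone: E₂/h₂ = λE₁/(1 + λh₁).
Solve for λ: λE₁h₂ = E₂(1 + λh₁) → λ(E₁h₂ − E₂h₁) = E₂ → λ = E₂/(E₁h₂ − E₂h₁).
λ = 6.19/(14.5×41.3 − 6.19×40.6) = 6.19/347.5 = 0.01781 per s.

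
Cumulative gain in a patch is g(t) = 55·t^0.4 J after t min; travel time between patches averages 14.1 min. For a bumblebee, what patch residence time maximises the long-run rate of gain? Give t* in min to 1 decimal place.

9.4 min

Maximise g(t)/(T+t): set derivative to zero → g'(t)(T+t) = g(t).
g'(t) = 0.4·55·t^-0.6. Setting 0.4·55·t^-0.6 = 55·t^0.4/(14.1+t) gives 0.4(14.1+t) = t, so 0.60·t = 0.4×14.1.
t* = 0.4×14.1/0.60 = 9.4 min.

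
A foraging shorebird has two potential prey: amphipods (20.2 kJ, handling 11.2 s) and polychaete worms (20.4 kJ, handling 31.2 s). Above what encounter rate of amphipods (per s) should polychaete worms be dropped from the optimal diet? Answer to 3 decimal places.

Drop polychaete worms once their profitability E₂/h₂ falls below the rate achievable on amphipods alone: E₂/h₂ = λE₁/(1 + λh₁).
Solve for λ: λE₁h₂ = E₂(1 + λh₁) → λ(E₁h₂ − E₂h₁) = E₂ → λ = E₂/(E₁h₂ − E₂h₁).
λ = 20.4/(20.2×31.2 − 20.4×11.2) = 20.4/401.8 = 0.05078 per s.

0.051 per s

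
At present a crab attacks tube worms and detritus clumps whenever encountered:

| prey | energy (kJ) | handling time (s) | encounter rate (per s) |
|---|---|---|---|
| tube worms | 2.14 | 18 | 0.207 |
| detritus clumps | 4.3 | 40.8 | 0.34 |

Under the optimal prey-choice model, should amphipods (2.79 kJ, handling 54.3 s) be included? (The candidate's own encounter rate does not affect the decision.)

On tube worms and detritus clumps alone, R = ΣλE/(1+Σλh) = 1.905/18.6 = 0.1024 kJ/s.
amphipods: E/h = 2.79/54.3 = 0.05138 kJ/s.
Since 0.05138 < R, time spent handling amphipods is better spent searching.

No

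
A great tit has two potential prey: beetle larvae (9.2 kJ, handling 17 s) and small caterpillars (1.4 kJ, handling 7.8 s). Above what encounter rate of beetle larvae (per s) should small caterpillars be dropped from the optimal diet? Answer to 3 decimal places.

Drop small caterpillars once their profitability E₂/h₂ falls below the rate achievable on beetle larvae alone: E₂/h₂ = λE₁/(1 + λh₁).
Solve for λ: λE₁h₂ = E₂(1 + λh₁) → λ(E₁h₂ − E₂h₁) = E₂ → λ = E₂/(E₁h₂ − E₂h₁).
λ = 1.4/(9.2×7.8 − 1.4×17) = 1.4/47.96 = 0.02919 per s.

0.029 per s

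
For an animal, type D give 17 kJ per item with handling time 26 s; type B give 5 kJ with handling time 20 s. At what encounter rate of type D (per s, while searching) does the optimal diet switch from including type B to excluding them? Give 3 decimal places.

0.024 per s

At the threshold, the rate on type D alone equals the profitability of type B: λ·17/(1 + λ·26) = 5/20 = 0.25.
Rearranging, λ(17 − 0.25×26) = 0.25, so λ = 0.25/10.5 = 0.02381 per s.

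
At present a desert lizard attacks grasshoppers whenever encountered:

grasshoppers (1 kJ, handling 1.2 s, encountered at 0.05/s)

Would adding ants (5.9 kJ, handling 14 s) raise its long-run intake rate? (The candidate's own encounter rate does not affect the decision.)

Current rate: (0.05×1)/(1 + 0.05×1.2) = 0.04717 kJ/s.
ants: E/h = 5.9/14 = 0.4214 kJ/s.
0.4214 > 0.04717, so adding ants raises the average — include it.

Yes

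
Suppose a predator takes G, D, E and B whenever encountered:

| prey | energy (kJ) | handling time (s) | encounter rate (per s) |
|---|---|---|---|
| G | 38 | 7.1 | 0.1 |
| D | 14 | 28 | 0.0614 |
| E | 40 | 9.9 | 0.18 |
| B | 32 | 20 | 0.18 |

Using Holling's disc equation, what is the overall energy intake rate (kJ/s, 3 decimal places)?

2.000 kJ/s

R = Σλ_iE_i / (1 + Σλ_ih_i)
Numerator: 0.1×38 + 0.0614×14 + 0.18×40 + 0.18×32 = 17.62
Denominator: 1 + 0.1×7.1 + 0.0614×28 + 0.18×9.9 + 0.18×20 = 8.811
R = 17.62/8.811 = 2 kJ/s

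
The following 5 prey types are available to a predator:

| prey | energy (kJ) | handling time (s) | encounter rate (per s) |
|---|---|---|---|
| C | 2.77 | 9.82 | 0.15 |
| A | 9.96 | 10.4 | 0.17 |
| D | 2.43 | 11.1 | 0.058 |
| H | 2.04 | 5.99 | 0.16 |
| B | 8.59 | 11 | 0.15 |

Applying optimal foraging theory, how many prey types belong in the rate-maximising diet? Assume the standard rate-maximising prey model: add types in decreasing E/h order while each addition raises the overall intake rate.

Rank by E/h (kJ/s): A 0.958, B 0.781, H 0.341, C 0.282, D 0.219. Include each in turn until the next type's E/h falls below the running intake rate.
Rate on top 1: 0.6117. B: 0.781 > 0.6117 → include.
Rate on top 2: 0.6749. H: 0.341 < 0.6749 → exclude; stop.
Optimal diet: A, B — 2 of 5 types.

2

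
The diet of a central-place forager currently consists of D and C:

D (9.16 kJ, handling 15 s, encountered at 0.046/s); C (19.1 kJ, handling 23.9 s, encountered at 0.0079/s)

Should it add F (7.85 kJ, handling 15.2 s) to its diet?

Yes

Intake rate on the current diet: R = (0.046×9.16 + 0.0079×19.1) / (1 + 0.046×15 + 0.0079×23.9) = 0.5723/1.879 = 0.3046 kJ/s.
Profitability of F: 7.85/15.2 = 0.5164 kJ/s.
0.5164 > 0.3046, so adding F raises the average — include it.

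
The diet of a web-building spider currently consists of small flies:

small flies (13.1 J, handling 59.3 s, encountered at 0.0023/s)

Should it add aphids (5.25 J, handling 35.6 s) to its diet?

Intake rate on the current diet: R = (0.0023×13.1) / (1 + 0.0023×59.3) = 0.03013/1.136 = 0.02651 J/s.
aphids: E/h = 5.25/35.6 = 0.1475 J/s.
0.1475 > 0.02651, so adding aphids raises the average — include it.

Yes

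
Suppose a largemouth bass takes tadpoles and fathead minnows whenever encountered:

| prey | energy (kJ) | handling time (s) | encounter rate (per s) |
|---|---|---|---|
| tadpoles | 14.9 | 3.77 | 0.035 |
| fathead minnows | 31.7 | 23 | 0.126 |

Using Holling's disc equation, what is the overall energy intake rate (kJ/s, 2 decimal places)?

1.12 kJ/s

R = (0.035×14.9 + 0.126×31.7) / (1 + 0.035×3.77 + 0.126×23) = 4.516/4.03 = 1.121 kJ/s.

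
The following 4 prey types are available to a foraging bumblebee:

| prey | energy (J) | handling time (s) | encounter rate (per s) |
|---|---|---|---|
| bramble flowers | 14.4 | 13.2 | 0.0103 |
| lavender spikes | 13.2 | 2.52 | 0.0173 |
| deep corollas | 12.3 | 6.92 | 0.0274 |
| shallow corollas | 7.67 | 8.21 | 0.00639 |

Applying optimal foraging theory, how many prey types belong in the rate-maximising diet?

4

Profitabilities (E/h, J/s): lavender spikes 5.24, deep corollas 1.78, bramble flowers 1.09, shallow corollas 0.934. Add prey in this order while the next type's profitability exceeds the intake rate on those already taken.
Rate on top 1: 0.2188. deep corollas: 1.78 > 0.2188 → include.
Rate on top 2: 0.4585. bramble flowers: 1.09 > 0.4585 → include.
Rate on top 3: 0.5213. shallow corollas: 0.934 > 0.5213 → include.
Optimal diet: lavender spikes, deep corollas, bramble flowers, shallow corollas — 4 of 4 types.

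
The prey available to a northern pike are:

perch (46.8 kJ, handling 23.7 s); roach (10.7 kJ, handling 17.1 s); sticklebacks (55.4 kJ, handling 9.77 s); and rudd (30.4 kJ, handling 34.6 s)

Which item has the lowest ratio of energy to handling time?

roach

Profitability E/h (kJ/s): perch = 46.8/23.7 = 1.97, roach = 10.7/17.1 = 0.626, sticklebacks = 55.4/9.77 = 5.67, rudd = 30.4/34.6 = 0.879.
Ranked: sticklebacks > perch > rudd > roach.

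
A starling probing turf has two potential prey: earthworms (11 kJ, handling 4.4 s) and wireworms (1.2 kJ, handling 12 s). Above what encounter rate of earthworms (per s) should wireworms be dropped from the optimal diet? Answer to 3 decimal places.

0.009 per s

The zero-one rule: include wireworms iff E₂/h₂ > λE₁/(1+λh₁). Equality gives the switch point.
λE₁h₂ = E₂ + λE₂h₁ ⇒ λ = E₂/(E₁h₂ − E₂h₁) = 1.2/(132 − 5.28) = 0.00947 per s.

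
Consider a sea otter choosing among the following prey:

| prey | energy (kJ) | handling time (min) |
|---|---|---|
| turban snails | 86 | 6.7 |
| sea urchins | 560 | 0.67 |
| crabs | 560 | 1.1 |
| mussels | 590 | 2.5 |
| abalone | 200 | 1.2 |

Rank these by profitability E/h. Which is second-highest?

Profitability E/h (kJ/min): turban snails = 86/6.7 = 12.8, sea urchins = 560/0.67 = 836, crabs = 560/1.1 = 509, mussels = 590/2.5 = 236, abalone = 200/1.2 = 167.
Ranked: sea urchins > crabs > mussels > abalone > turban snails.

crabs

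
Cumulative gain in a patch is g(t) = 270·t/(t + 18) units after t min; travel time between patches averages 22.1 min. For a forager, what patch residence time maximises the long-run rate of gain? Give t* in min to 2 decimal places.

Maximise g(t)/(T+t): set derivative to zero → g'(t)(T+t) = g(t).
g'(t) = 270·18/(t + 18)². Setting 270·18/(t+18)² = 270t/[(t+18)(22.1+t)] gives 18(22.1+t) = t(t+18), so t² = 18×22.1 = 397.8.
t* = √397.8 = 19.94 min.

19.94 min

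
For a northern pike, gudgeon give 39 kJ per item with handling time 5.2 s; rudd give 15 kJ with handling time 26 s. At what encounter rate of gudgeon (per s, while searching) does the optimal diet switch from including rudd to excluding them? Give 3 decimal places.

0.016 per s

Drop rudd once their profitability E₂/h₂ falls below the rate achievable on gudgeon alone: E₂/h₂ = λE₁/(1 + λh₁).
Solve for λ: λE₁h₂ = E₂(1 + λh₁) → λ(E₁h₂ − E₂h₁) = E₂ → λ = E₂/(E₁h₂ − E₂h₁).
λ = 15/(39×26 − 15×5.2) = 15/936 = 0.01603 per s.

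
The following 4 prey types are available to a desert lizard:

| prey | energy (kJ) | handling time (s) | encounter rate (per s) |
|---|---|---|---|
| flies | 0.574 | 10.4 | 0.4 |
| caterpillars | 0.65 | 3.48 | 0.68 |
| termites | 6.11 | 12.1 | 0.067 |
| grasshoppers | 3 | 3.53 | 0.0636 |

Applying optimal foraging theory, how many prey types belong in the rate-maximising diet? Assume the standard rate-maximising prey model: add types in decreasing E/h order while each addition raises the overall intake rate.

Profitabilities (E/h, kJ/s): grasshoppers 0.85, termites 0.505, caterpillars 0.187, flies 0.0552. Add prey in this order while the next type's profitability exceeds the intake rate on those already taken.
Rate on top 1: 0.1558. termites: 0.505 > 0.1558 → include.
Rate on top 2: 0.2949. caterpillars: 0.187 < 0.2949 → exclude; stop.
Optimal diet: grasshoppers, termites — 2 of 4 types.

2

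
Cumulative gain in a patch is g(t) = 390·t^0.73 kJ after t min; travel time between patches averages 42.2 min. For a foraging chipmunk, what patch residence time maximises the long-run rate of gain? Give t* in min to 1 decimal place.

Maximise g(t)/(T+t): set derivative to zero → g'(t)(T+t) = g(t).
g'(t) = 0.73·390·t^-0.27. Setting 0.73·390·t^-0.27 = 390·t^0.73/(42.2+t) gives 0.73(42.2+t) = t, so 0.27·t = 0.73×42.2.
t* = 0.73×42.2/0.27 = 114.1 min.

114.1 min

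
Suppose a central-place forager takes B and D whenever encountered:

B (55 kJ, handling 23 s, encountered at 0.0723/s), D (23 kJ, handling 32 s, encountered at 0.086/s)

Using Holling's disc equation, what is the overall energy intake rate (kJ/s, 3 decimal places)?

1.100 kJ/s

R = (0.0723×55 + 0.086×23) / (1 + 0.0723×23 + 0.086×32) = 5.954/5.415 = 1.1 kJ/s.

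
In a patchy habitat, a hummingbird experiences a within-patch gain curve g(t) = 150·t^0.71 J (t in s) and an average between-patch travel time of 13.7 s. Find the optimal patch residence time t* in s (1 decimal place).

33.5 s

By the marginal value theorem, leave when the instantaneous gain rate g'(t) equals the habitat-wide average g(t)/(T + t).
g'(t) = 0.71·150·t^-0.29. Setting 0.71·150·t^-0.29 = 150·t^0.71/(13.7+t) gives 0.71(13.7+t) = t, so 0.29·t = 0.71×13.7.
t* = 0.71×13.7/0.29 = 33.54 s.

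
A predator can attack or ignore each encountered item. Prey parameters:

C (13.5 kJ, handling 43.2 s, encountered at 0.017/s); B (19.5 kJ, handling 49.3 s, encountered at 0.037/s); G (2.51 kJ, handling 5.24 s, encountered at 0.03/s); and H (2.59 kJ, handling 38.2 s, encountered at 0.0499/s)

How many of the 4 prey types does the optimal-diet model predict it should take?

Rank by E/h (kJ/s): G 0.479, B 0.396, C 0.312, H 0.0678. Include each in turn until the next type's E/h falls below the running intake rate.
Rate on top 1: 0.06507. B: 0.396 > 0.06507 → include.
Rate on top 2: 0.2673. C: 0.312 > 0.2673 → include.
Rate on top 3: 0.2762. H: 0.0678 < 0.2762 → exclude; stop.
Optimal diet: G, B, C — 3 of 4 types.

3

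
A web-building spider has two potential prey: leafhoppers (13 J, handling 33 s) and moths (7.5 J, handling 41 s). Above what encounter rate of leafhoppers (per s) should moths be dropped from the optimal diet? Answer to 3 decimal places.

0.026 per s

At the threshold, the rate on leafhoppers alone equals the profitability of moths: λ·13/(1 + λ·33) = 7.5/41 = 0.1829.
Rearranging, λ(13 − 0.1829×33) = 0.1829, so λ = 0.1829/6.963 = 0.02627 per s.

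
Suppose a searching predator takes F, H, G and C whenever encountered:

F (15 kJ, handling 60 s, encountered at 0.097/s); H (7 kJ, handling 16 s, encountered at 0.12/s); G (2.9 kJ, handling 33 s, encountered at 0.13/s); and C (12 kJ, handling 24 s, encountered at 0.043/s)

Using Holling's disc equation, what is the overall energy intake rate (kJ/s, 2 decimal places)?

0.23 kJ/s

R = Σλ_iE_i / (1 + Σλ_ih_i)
Numerator: 0.097×15 + 0.12×7 + 0.13×2.9 + 0.043×12 = 3.188
Denominator: 1 + 0.097×60 + 0.12×16 + 0.13×33 + 0.043×24 = 14.06
R = 3.188/14.06 = 0.2267 kJ/s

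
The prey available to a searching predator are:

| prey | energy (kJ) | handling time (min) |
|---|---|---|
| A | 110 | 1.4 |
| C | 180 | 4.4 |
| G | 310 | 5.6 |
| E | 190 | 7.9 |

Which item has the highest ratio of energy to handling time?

Profitability E/h (kJ/min): A = 110/1.4 = 78.6, C = 180/4.4 = 40.9, G = 310/5.6 = 55.4, E = 190/7.9 = 24.1.
Ranked: A > G > C > E.

A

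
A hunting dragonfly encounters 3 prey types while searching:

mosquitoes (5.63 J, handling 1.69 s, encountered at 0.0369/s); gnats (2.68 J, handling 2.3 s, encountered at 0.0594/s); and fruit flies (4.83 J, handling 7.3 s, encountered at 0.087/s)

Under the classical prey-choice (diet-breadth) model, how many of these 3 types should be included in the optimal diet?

E/h in descending order: mosquitoes 3.33, gnats 1.17, fruit flies 0.662 J/s. The optimal diet is the largest prefix of this list for which every included type satisfies E_i/h_i > R on the types above it.
Rate on top 1: 0.1956. gnats: 1.17 > 0.1956 → include.
Rate on top 2: 0.306. fruit flies: 0.662 > 0.306 → include.
Optimal diet: mosquitoes, gnats, fruit flies — 3 of 3 types.

3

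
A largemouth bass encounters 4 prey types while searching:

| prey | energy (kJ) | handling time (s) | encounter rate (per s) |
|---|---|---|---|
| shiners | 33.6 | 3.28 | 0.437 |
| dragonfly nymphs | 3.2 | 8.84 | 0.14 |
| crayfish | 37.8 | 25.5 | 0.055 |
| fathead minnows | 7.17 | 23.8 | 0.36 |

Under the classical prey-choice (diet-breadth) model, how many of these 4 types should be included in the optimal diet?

1

Profitabilities (E/h, kJ/s): shiners 10.2, crayfish 1.48, dragonfly nymphs 0.362, fathead minnows 0.301. Add prey in this order while the next type's profitability exceeds the intake rate on those already taken.
Rate on top 1: 6.034. crayfish: 1.48 < 6.034 → exclude; stop.
Optimal diet: shiners — 1 of 4 types.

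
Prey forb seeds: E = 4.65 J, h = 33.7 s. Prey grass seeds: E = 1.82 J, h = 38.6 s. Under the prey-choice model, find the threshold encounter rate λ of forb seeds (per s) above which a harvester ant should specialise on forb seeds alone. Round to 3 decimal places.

The zero-one rule: include grass seeds iff E₂/h₂ > λE₁/(1+λh₁). Equality gives the switch point.
λE₁h₂ = E₂ + λE₂h₁ ⇒ λ = E₂/(E₁h₂ − E₂h₁) = 1.82/(179.5 − 61.33) = 0.0154 per s.

0.015 per s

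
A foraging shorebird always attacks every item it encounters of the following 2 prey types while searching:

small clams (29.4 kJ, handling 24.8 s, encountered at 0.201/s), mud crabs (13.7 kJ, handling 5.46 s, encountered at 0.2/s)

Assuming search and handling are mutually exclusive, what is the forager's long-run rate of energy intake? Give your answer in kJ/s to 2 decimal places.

1.22 kJ/s

Energy encountered per unit search time: 0.201×29.4 + 0.2×13.7 = 8.649 kJ/s.
Handling time per unit search time: 0.201×24.8 + 0.2×5.46 = 6.077.
Rate = 8.649/(1 + 6.077) = 1.222 kJ/s.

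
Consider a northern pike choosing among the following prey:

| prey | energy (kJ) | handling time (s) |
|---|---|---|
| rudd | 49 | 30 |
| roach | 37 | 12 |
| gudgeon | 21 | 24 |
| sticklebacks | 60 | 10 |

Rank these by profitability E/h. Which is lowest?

Profitability E/h (kJ/s): rudd = 49/30 = 1.63, roach = 37/12 = 3.08, gudgeon = 21/24 = 0.875, sticklebacks = 60/10 = 6.
Ranked: sticklebacks > roach > rudd > gudgeon.

gudgeon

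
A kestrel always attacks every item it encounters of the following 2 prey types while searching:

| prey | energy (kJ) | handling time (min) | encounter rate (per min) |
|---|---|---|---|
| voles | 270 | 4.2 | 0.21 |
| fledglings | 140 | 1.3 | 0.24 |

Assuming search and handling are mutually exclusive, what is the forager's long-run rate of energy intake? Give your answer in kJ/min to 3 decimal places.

Energy encountered per unit search time: 0.21×270 + 0.24×140 = 90.3 kJ/min.
Handling time per unit search time: 0.21×4.2 + 0.24×1.3 = 1.194.
Rate = 90.3/(1 + 1.194) = 41.16 kJ/min.

41.158 kJ/min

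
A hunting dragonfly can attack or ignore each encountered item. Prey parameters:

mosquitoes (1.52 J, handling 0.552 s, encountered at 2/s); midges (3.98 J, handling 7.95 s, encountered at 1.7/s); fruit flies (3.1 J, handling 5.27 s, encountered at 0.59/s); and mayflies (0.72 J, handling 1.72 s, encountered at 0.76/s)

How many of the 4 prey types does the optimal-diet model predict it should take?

Rank by E/h (J/s): mosquitoes 2.75, fruit flies 0.588, midges 0.501, mayflies 0.419. Include each in turn until the next type's E/h falls below the running intake rate.
Rate on top 1: 1.445. fruit flies: 0.588 < 1.445 → exclude; stop.
Optimal diet: mosquitoes — 1 of 4 types.

1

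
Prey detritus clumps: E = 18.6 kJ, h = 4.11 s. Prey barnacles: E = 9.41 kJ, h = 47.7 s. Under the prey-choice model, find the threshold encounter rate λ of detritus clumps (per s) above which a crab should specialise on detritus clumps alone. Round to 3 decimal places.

0.011 per s

The zero-one rule: include barnacles iff E₂/h₂ > λE₁/(1+λh₁). Equality gives the switch point.
λE₁h₂ = E₂ + λE₂h₁ ⇒ λ = E₂/(E₁h₂ − E₂h₁) = 9.41/(887.2 − 38.68) = 0.01109 per s.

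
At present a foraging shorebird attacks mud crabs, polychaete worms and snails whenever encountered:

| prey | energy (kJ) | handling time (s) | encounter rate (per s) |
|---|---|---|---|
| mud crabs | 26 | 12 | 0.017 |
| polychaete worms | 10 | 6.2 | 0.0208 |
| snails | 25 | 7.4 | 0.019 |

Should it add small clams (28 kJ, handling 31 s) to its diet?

Yes

Intake rate on the current diet: R = (0.017×26 + 0.0208×10 + 0.019×25) / (1 + 0.017×12 + 0.0208×6.2 + 0.019×7.4) = 1.125/1.474 = 0.7635 kJ/s.
small clams: E/h = 28/31 = 0.9032 kJ/s.
Since 0.9032 > R, including small clams increases the long-run rate.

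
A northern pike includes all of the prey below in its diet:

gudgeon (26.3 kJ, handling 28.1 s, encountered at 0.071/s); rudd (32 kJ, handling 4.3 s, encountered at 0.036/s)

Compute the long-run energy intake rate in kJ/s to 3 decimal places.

0.959 kJ/s

R = Σλ_iE_i / (1 + Σλ_ih_i)
Numerator: 0.071×26.3 + 0.036×32 = 3.019
Denominator: 1 + 0.071×28.1 + 0.036×4.3 = 3.15
R = 3.019/3.15 = 0.9585 kJ/s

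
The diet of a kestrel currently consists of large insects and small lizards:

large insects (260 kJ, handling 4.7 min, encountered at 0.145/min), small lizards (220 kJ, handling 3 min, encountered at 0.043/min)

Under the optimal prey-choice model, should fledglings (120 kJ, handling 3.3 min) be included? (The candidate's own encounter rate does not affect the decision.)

On large insects and small lizards alone, R = ΣλE/(1+Σλh) = 47.16/1.81 = 26.05 kJ/min.
fledglings: E/h = 120/3.3 = 36.36 kJ/min.
Since 36.36 > R, including fledglings increases the long-run rate.

Yes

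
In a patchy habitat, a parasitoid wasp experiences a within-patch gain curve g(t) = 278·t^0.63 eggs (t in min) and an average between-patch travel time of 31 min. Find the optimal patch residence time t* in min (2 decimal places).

52.78 min

Optimal t* satisfies g'(t*) = g(t*)/(T + t*).
g'(t) = 0.63·278·t^-0.37. Setting 0.63·278·t^-0.37 = 278·t^0.63/(31+t) gives 0.63(31+t) = t, so 0.37·t = 0.63×31.
t* = 0.63×31/0.37 = 52.78 min.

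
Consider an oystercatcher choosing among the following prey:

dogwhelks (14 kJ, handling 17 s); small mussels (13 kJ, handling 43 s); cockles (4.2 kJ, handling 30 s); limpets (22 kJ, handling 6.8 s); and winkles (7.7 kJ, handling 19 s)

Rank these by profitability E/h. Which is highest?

Profitability E/h (kJ/s): dogwhelks = 14/17 = 0.824, small mussels = 13/43 = 0.302, cockles = 4.2/30 = 0.14, limpets = 22/6.8 = 3.24, winkles = 7.7/19 = 0.405.
Ranked: limpets > dogwhelks > winkles > small mussels > cockles.

limpets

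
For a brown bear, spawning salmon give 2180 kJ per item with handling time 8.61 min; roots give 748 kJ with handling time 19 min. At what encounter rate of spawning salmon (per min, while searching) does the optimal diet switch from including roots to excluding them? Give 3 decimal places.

0.021 per min

The zero-one rule: include roots iff E₂/h₂ > λE₁/(1+λh₁). Equality gives the switch point.
λE₁h₂ = E₂ + λE₂h₁ ⇒ λ = E₂/(E₁h₂ − E₂h₁) = 748/(4.142e+04 − 6440) = 0.02138 per min.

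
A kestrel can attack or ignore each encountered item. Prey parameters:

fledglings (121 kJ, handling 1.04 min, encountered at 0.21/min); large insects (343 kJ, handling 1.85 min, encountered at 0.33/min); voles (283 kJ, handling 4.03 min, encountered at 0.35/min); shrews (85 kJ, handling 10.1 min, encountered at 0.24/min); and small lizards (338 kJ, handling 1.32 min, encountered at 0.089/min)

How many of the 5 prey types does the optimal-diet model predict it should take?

Profitabilities (E/h, kJ/min): small lizards 256, large insects 185, fledglings 116, voles 70.2, shrews 8.42. Add prey in this order while the next type's profitability exceeds the intake rate on those already taken.
Rate on top 1: 26.92. large insects: 185 > 26.92 → include.
Rate on top 2: 82.91. fledglings: 116 > 82.91 → include.
Rate on top 3: 86.66. voles: 70.2 < 86.66 → exclude; stop.
Optimal diet: small lizards, large insects, fledglings — 3 of 5 types.

3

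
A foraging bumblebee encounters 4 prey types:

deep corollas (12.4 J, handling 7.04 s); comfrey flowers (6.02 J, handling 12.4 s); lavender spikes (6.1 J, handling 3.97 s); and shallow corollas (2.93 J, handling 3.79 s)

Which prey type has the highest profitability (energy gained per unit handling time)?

Profitability E/h (J/s): deep corollas = 12.4/7.04 = 1.76, comfrey flowers = 6.02/12.4 = 0.485, lavender spikes = 6.1/3.97 = 1.54, shallow corollas = 2.93/3.79 = 0.773.
Ranked: deep corollas > lavender spikes > shallow corollas > comfrey flowers.

deep corollas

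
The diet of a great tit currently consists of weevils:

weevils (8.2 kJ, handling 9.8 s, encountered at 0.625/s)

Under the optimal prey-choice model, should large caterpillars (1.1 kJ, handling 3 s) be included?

No

On weevils alone, R = ΣλE/(1+Σλh) = 5.125/7.125 = 0.7193 kJ/s.
large caterpillars: E/h = 1.1/3 = 0.3667 kJ/s.
Since 0.3667 < R, time spent handling large caterpillars is better spent searching.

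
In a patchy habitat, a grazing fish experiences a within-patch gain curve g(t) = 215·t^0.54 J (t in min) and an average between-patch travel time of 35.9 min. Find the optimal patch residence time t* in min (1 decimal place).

By the marginal value theorem, leave when the instantaneous gain rate g'(t) equals the habitat-wide average g(t)/(T + t).
g'(t) = 0.54·215·t^-0.46. Setting 0.54·215·t^-0.46 = 215·t^0.54/(35.9+t) gives 0.54(35.9+t) = t, so 0.46·t = 0.54×35.9.
t* = 0.54×35.9/0.46 = 42.14 min.

42.1 min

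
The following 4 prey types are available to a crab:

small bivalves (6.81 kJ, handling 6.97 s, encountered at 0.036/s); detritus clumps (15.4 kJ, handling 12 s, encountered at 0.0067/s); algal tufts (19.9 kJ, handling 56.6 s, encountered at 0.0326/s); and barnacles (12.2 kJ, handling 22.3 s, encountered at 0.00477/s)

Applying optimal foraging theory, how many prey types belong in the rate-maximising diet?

4

E/h in descending order: detritus clumps 1.28, small bivalves 0.977, barnacles 0.547, algal tufts 0.352 kJ/s. The optimal diet is the largest prefix of this list for which every included type satisfies E_i/h_i > R on the types above it.
Rate on top 1: 0.0955. small bivalves: 0.977 > 0.0955 → include.
Rate on top 2: 0.2617. barnacles: 0.547 > 0.2617 → include.
Rate on top 3: 0.2828. algal tufts: 0.352 > 0.2828 → include.
Optimal diet: detritus clumps, small bivalves, barnacles, algal tufts — 4 of 4 types.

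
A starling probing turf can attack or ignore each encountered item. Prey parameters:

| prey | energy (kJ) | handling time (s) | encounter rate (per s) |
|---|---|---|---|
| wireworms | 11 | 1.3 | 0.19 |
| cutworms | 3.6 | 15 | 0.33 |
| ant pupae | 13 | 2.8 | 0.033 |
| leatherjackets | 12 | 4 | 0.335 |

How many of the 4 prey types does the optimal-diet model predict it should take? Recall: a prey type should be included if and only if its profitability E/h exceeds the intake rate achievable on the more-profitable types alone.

3

Profitabilities (E/h, kJ/s): wireworms 8.46, ant pupae 4.64, leatherjackets 3, cutworms 0.24. Add prey in this order while the next type's profitability exceeds the intake rate on those already taken.
Rate on top 1: 1.676. ant pupae: 4.64 > 1.676 → include.
Rate on top 2: 1.881. leatherjackets: 3 > 1.881 → include.
Rate on top 3: 2.44. cutworms: 0.24 < 2.44 → exclude; stop.
Optimal diet: wireworms, ant pupae, leatherjackets — 3 of 4 types.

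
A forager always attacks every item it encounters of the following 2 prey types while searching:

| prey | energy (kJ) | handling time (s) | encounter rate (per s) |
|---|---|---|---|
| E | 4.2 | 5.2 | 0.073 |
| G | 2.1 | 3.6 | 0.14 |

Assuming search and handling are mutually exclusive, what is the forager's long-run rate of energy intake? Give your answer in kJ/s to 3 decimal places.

Energy encountered per unit search time: 0.073×4.2 + 0.14×2.1 = 0.6006 kJ/s.
Handling time per unit search time: 0.073×5.2 + 0.14×3.6 = 0.8836.
Rate = 0.6006/(1 + 0.8836) = 0.3189 kJ/s.

0.319 kJ/s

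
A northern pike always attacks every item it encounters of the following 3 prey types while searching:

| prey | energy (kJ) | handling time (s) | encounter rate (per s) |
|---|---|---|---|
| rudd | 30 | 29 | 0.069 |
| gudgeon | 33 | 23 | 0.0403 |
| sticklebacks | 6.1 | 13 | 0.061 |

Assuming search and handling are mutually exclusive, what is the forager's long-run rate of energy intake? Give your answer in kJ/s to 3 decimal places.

R = (0.069×30 + 0.0403×33 + 0.061×6.1) / (1 + 0.069×29 + 0.0403×23 + 0.061×13) = 3.772/4.721 = 0.799 kJ/s.

0.799 kJ/s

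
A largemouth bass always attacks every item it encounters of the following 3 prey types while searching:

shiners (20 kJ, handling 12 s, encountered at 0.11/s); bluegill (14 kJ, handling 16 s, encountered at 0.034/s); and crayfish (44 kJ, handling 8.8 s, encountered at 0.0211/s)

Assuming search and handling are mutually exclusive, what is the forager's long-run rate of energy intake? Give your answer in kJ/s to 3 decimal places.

1.182 kJ/s

R = (0.11×20 + 0.034×14 + 0.0211×44) / (1 + 0.11×12 + 0.034×16 + 0.0211×8.8) = 3.604/3.05 = 1.182 kJ/s.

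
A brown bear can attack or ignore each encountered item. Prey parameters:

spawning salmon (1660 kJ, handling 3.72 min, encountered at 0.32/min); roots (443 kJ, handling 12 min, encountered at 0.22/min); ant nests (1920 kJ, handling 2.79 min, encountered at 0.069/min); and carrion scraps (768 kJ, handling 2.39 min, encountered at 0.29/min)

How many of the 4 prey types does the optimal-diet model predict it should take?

E/h in descending order: ant nests 688, spawning salmon 446, carrion scraps 321, roots 36.9 kJ/min. The optimal diet is the largest prefix of this list for which every included type satisfies E_i/h_i > R on the types above it.
Rate on top 1: 111.1. spawning salmon: 446 > 111.1 → include.
Rate on top 2: 278.5. carrion scraps: 321 > 278.5 → include.
Rate on top 3: 288.2. roots: 36.9 < 288.2 → exclude; stop.
Optimal diet: ant nests, spawning salmon, carrion scraps — 3 of 4 types.

3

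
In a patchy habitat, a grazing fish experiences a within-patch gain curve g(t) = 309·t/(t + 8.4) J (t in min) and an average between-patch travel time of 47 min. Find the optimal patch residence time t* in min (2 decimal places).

19.87 min

Maximise g(t)/(T+t): set derivative to zero → g'(t)(T+t) = g(t).
g'(t) = 309·8.4/(t + 8.4)². Setting 309·8.4/(t+8.4)² = 309t/[(t+8.4)(47+t)] gives 8.4(47+t) = t(t+8.4), so t² = 8.4×47 = 394.8.
t* = √394.8 = 19.87 min.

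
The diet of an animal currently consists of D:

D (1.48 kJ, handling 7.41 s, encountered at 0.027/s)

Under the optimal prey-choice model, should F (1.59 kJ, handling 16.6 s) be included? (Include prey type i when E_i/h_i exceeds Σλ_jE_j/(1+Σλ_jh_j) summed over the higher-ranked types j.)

Yes

Current rate: (0.027×1.48)/(1 + 0.027×7.41) = 0.0333 kJ/s.
Profitability of F: 1.59/16.6 = 0.09578 kJ/s.
0.09578 > 0.0333, so adding F raises the average — include it.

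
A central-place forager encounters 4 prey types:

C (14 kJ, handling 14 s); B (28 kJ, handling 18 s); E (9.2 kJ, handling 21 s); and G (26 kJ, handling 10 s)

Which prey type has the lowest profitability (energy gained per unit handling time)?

In descending order of E/h:
G: 26/10 = 2.6 kJ/s
B: 28/18 = 1.56 kJ/s
C: 14/14 = 1 kJ/s
E: 9.2/21 = 0.438 kJ/s

E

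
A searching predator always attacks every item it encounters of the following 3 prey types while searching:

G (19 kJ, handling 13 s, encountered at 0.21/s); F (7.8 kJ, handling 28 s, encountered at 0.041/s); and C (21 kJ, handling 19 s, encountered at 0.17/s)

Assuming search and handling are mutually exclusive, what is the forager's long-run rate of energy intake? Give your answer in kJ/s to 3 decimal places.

0.972 kJ/s

R = (0.21×19 + 0.041×7.8 + 0.17×21) / (1 + 0.21×13 + 0.041×28 + 0.17×19) = 7.88/8.108 = 0.9719 kJ/s.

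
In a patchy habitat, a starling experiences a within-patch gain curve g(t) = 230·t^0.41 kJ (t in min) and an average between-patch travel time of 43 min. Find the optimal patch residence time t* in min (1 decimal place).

29.9 min

By the marginal value theorem, leave when the instantaneous gain rate g'(t) equals the habitat-wide average g(t)/(T + t).
g'(t) = 0.41·230·t^-0.59. Setting 0.41·230·t^-0.59 = 230·t^0.41/(43+t) gives 0.41(43+t) = t, so 0.59·t = 0.41×43.
t* = 0.41×43/0.59 = 29.88 min.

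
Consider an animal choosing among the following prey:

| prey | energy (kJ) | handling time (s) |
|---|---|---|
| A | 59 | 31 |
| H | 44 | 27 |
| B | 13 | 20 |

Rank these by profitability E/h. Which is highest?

A

In descending order of E/h:
A: 59/31 = 1.9 kJ/s
H: 44/27 = 1.63 kJ/s
B: 13/20 = 0.65 kJ/s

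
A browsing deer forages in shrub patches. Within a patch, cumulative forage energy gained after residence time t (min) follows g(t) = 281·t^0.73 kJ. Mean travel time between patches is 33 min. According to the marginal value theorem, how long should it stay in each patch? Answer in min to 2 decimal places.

89.22 min

Maximise g(t)/(T+t): set derivative to zero → g'(t)(T+t) = g(t).
g'(t) = 0.73·281·t^-0.27. Setting 0.73·281·t^-0.27 = 281·t^0.73/(33+t) gives 0.73(33+t) = t, so 0.27·t = 0.73×33.
t* = 0.73×33/0.27 = 89.22 min.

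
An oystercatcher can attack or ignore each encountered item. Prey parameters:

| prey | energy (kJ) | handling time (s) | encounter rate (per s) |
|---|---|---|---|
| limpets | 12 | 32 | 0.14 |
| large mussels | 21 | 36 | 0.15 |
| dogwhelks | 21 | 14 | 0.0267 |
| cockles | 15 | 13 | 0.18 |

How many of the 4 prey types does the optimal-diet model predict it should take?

Profitabilities (E/h, kJ/s): dogwhelks 1.5, cockles 1.15, large mussels 0.583, limpets 0.375. Add prey in this order while the next type's profitability exceeds the intake rate on those already taken.
Rate on top 1: 0.4081. cockles: 1.15 > 0.4081 → include.
Rate on top 2: 0.878. large mussels: 0.583 < 0.878 → exclude; stop.
Optimal diet: dogwhelks, cockles — 2 of 4 types.

2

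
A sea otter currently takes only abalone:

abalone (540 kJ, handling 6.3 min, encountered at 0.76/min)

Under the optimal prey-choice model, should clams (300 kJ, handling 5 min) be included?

Intake rate on the current diet: R = (0.76×540) / (1 + 0.76×6.3) = 410.4/5.788 = 70.91 kJ/min.
clams: E/h = 300/5 = 60 kJ/min.
60 < 70.91, so adding clams would lower the average — exclude it.

No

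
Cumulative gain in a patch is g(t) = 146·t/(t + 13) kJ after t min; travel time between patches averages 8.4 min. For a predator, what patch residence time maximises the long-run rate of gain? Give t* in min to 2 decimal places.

10.45 min

Maximise g(t)/(T+t): set derivative to zero → g'(t)(T+t) = g(t).
g'(t) = 146·13/(t + 13)². Setting 146·13/(t+13)² = 146t/[(t+13)(8.4+t)] gives 13(8.4+t) = t(t+13), so t² = 13×8.4 = 109.2.
t* = √109.2 = 10.45 min.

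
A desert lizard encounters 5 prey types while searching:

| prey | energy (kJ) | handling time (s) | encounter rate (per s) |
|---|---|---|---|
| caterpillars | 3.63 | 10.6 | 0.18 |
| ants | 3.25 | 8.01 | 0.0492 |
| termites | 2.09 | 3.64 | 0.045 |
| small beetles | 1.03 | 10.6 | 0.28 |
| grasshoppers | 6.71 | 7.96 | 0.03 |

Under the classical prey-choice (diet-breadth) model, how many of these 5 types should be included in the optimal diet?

Profitabilities (E/h, kJ/s): grasshoppers 0.843, termites 0.574, ants 0.406, caterpillars 0.342, small beetles 0.0972. Add prey in this order while the next type's profitability exceeds the intake rate on those already taken.
Rate on top 1: 0.1625. termites: 0.574 > 0.1625 → include.
Rate on top 2: 0.2106. ants: 0.406 > 0.2106 → include.
Rate on top 3: 0.2534. caterpillars: 0.342 > 0.2534 → include.
Rate on top 4: 0.2993. small beetles: 0.0972 < 0.2993 → exclude; stop.
Optimal diet: grasshoppers, termites, ants, caterpillars — 4 of 5 types.

4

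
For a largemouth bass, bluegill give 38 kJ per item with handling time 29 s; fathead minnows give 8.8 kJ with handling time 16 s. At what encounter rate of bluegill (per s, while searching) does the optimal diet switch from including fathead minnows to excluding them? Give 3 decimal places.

The zero-one rule: include fathead minnows iff E₂/h₂ > λE₁/(1+λh₁). Equality gives the switch point.
λE₁h₂ = E₂ + λE₂h₁ ⇒ λ = E₂/(E₁h₂ − E₂h₁) = 8.8/(608 − 255.2) = 0.02494 per s.

0.025 per s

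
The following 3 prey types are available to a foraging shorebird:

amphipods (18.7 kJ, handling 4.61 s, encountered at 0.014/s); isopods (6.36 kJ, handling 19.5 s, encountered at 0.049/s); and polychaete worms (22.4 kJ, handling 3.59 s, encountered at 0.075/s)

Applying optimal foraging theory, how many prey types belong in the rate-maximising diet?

E/h in descending order: polychaete worms 6.24, amphipods 4.06, isopods 0.326 kJ/s. The optimal diet is the largest prefix of this list for which every included type satisfies E_i/h_i > R on the types above it.
Rate on top 1: 1.324. amphipods: 4.06 > 1.324 → include.
Rate on top 2: 1.456. isopods: 0.326 < 1.456 → exclude; stop.
Optimal diet: polychaete worms, amphipods — 2 of 3 types.

2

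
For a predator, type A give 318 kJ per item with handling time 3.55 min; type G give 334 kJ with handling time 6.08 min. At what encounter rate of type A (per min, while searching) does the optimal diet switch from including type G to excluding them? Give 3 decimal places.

0.447 per min

At the threshold, the rate on type A alone equals the profitability of type G: λ·318/(1 + λ·3.55) = 334/6.08 = 54.93.
Rearranging, λ(318 − 54.93×3.55) = 54.93, so λ = 54.93/123 = 0.4467 per min.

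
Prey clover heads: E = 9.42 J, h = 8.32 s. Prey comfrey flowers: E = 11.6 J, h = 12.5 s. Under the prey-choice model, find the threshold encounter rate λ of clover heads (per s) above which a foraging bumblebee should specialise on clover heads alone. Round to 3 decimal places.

At the threshold, the rate on clover heads alone equals the profitability of comfrey flowers: λ·9.42/(1 + λ·8.32) = 11.6/12.5 = 0.928.
Rearranging, λ(9.42 − 0.928×8.32) = 0.928, so λ = 0.928/1.699 = 0.5462 per s.

0.546 per s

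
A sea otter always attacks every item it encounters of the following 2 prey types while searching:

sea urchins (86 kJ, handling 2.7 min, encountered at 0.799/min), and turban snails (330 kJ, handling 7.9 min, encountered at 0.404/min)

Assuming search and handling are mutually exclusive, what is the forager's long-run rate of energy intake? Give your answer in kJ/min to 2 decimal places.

R = (0.799×86 + 0.404×330) / (1 + 0.799×2.7 + 0.404×7.9) = 202/6.349 = 31.82 kJ/min.

31.82 kJ/min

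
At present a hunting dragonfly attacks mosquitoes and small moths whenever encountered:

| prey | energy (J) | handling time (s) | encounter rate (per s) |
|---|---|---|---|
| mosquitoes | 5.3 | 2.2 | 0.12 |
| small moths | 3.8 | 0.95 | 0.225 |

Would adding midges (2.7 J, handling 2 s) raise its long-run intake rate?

Yes

Intake rate on the current diet: R = (0.12×5.3 + 0.225×3.8) / (1 + 0.12×2.2 + 0.225×0.95) = 1.491/1.478 = 1.009 J/s.
midges: E/h = 2.7/2 = 1.35 J/s.
Since 1.35 > R, including midges increases the long-run rate.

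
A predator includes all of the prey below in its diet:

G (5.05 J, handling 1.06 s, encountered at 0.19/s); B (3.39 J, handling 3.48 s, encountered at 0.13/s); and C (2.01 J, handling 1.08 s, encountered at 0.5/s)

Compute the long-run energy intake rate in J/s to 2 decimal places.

R = (0.19×5.05 + 0.13×3.39 + 0.5×2.01) / (1 + 0.19×1.06 + 0.13×3.48 + 0.5×1.08) = 2.405/2.194 = 1.096 J/s.

1.10 J/s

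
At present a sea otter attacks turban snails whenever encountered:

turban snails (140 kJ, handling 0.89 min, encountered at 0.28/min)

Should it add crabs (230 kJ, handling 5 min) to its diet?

Current rate: (0.28×140)/(1 + 0.28×0.89) = 31.38 kJ/min.
crabs: E/h = 230/5 = 46 kJ/min.
46 > 31.38, so adding crabs raises the average — include it.

Yes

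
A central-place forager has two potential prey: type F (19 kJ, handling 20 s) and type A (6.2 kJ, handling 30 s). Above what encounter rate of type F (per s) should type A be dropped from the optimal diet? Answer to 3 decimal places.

0.014 per s

The zero-one rule: include type A iff E₂/h₂ > λE₁/(1+λh₁). Equality gives the switch point.
λE₁h₂ = E₂ + λE₂h₁ ⇒ λ = E₂/(E₁h₂ − E₂h₁) = 6.2/(570 − 124) = 0.0139 per s.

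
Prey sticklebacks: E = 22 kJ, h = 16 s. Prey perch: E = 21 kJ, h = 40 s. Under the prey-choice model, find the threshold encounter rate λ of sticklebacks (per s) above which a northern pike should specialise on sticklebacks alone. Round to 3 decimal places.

The zero-one rule: include perch iff E₂/h₂ > λE₁/(1+λh₁). Equality gives the switch point.
λE₁h₂ = E₂ + λE₂h₁ ⇒ λ = E₂/(E₁h₂ − E₂h₁) = 21/(880 − 336) = 0.0386 per s.

0.039 per s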